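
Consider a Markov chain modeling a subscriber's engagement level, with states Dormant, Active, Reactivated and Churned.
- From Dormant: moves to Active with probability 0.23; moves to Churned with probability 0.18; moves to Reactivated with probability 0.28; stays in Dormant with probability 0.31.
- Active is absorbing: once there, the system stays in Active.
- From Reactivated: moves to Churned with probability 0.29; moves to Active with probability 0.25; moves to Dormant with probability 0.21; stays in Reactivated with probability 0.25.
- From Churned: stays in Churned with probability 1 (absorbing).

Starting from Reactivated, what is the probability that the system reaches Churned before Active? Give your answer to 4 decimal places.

0.5186

Let h(s) be the probability of absorption at Churned starting from transient state s. Then h(Churned) = 1 and h(Active) = 0. By first-step analysis:
h(Dormant) = 0.31·h(Dormant) + 0.23·0 + 0.28·h(Reactivated) + 0.18·1
h(Reactivated) = 0.21·h(Dormant) + 0.25·0 + 0.25·h(Reactivated) + 0.29·1
Solving: h(Dormant) = 0.4713, h(Reactivated) = 0.5186.
Starting from Reactivated, the probability is 0.5186.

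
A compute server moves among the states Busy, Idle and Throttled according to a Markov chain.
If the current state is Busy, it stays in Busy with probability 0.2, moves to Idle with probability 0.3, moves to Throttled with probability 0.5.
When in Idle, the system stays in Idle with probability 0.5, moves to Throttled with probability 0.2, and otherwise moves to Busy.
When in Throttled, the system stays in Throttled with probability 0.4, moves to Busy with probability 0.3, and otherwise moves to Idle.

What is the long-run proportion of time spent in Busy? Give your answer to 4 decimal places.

Let the stationary distribution be π with π = πP and π_1 + π_2 + π_3 = 1.
π_1 = 0.2·π_1 + 0.3·π_2 + 0.3·π_3
π_2 = 0.3·π_1 + 0.5·π_2 + 0.3·π_3
Solving with the normalization constraint gives π = (0.2727, 0.3750, 0.3523).
So the stationary probability of Busy is 0.2727.

0.2727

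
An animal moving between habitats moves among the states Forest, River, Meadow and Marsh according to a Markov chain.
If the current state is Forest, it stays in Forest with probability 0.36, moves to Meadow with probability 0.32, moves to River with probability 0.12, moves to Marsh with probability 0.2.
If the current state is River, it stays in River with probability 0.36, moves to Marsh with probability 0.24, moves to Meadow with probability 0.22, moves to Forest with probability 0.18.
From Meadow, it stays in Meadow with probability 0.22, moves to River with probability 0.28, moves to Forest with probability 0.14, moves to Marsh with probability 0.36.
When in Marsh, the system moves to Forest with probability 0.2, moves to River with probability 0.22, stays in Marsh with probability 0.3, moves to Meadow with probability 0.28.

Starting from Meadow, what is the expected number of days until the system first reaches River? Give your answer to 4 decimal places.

Let t(s) be the expected number of days to first reach River from state s, with t(River) = 0. Conditioning on the first day:
t(Forest) = 1 + 0.36·t(Forest) + 0.32·t(Meadow) + 0.2·t(Marsh)
t(Meadow) = 1 + 0.14·t(Forest) + 0.22·t(Meadow) + 0.36·t(Marsh)
t(Marsh) = 1 + 0.2·t(Forest) + 0.28·t(Meadow) + 0.3·t(Marsh)
Solving: t(Forest) = 5.2035, t(Meadow) = 4.3679, t(Marsh) = 4.6624.
Expected days from Meadow to River: 4.3679.

4.3679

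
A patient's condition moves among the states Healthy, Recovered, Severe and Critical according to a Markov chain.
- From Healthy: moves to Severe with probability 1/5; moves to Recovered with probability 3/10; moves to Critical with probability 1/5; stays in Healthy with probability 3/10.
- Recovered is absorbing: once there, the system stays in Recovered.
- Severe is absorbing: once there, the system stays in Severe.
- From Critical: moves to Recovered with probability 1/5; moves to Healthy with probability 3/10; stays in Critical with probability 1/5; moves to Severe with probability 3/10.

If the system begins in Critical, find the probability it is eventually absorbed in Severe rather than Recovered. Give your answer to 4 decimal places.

0.5400

Let h(s) be the probability of absorption at Severe starting from transient state s. Then h(Severe) = 1 and h(Recovered) = 0. By first-step analysis:
h(Healthy) = 0.3·h(Healthy) + 0.3·0 + 0.2·1 + 0.2·h(Critical)
h(Critical) = 0.3·h(Healthy) + 0.2·0 + 0.3·1 + 0.2·h(Critical)
Solving: h(Healthy) = 0.4400, h(Critical) = 0.5400.
Starting from Critical, the probability is 0.5400.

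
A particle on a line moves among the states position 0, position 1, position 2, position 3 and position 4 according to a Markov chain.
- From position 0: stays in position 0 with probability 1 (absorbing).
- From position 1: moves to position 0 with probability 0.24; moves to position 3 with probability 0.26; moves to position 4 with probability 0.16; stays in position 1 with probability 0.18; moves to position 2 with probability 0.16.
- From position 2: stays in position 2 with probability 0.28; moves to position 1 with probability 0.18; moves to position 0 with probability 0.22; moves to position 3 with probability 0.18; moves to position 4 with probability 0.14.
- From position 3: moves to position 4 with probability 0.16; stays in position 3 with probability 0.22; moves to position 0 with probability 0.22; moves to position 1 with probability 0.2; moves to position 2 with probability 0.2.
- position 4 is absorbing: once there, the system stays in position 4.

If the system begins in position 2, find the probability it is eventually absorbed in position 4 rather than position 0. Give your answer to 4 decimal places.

0.3978

Let h(s) be the probability of absorption at position 4 starting from transient state s. Then h(position 4) = 1 and h(position 0) = 0. By first-step analysis:
h(position 1) = 0.24·0 + 0.18·h(position 1) + 0.16·h(position 2) + 0.26·h(position 3) + 0.16·1
h(position 2) = 0.22·0 + 0.18·h(position 1) + 0.28·h(position 2) + 0.18·h(position 3) + 0.14·1
h(position 3) = 0.22·0 + 0.2·h(position 1) + 0.2·h(position 2) + 0.22·h(position 3) + 0.16·1
Solving: h(position 1) = 0.4029, h(position 2) = 0.3978, h(position 3) = 0.4104.
Starting from position 2, the probability is 0.3978.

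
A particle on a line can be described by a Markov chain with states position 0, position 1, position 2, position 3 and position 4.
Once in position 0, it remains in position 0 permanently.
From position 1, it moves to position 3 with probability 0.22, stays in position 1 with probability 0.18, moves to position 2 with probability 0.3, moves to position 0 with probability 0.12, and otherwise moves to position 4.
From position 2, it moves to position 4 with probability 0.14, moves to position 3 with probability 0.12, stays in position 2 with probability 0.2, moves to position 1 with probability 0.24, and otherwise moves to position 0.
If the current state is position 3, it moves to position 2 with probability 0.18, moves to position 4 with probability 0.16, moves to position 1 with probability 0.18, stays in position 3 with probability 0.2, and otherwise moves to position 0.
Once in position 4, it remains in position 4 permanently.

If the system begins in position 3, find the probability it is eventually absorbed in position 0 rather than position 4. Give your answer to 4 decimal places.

Let h(s) be the probability of absorption at position 0 starting from transient state s. Then h(position 0) = 1 and h(position 4) = 0. By first-step analysis:
h(position 1) = 0.12·1 + 0.18·h(position 1) + 0.3·h(position 2) + 0.22·h(position 3) + 0.18·0
h(position 2) = 0.3·1 + 0.24·h(position 1) + 0.2·h(position 2) + 0.12·h(position 3) + 0.14·0
h(position 3) = 0.28·1 + 0.18·h(position 1) + 0.18·h(position 2) + 0.2·h(position 3) + 0.16·0
Solving: h(position 1) = 0.5412, h(position 2) = 0.6294, h(position 3) = 0.6134.
Starting from position 3, the probability is 0.6134.

0.6134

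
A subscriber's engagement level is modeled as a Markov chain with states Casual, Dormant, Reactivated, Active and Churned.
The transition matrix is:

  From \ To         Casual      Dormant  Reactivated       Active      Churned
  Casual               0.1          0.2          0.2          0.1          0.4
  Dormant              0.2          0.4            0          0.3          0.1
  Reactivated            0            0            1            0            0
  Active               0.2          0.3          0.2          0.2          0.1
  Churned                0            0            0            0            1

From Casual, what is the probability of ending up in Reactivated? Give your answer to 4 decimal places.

Let h(s) be the probability of absorption at Reactivated starting from transient state s. Then h(Reactivated) = 1 and h(Churned) = 0. By first-step analysis:
h(Casual) = 0.1·h(Casual) + 0.2·h(Dormant) + 0.2·1 + 0.1·h(Active) + 0.4·0
h(Dormant) = 0.2·h(Casual) + 0.4·h(Dormant) + 0.3·h(Active) + 0.1·0
h(Active) = 0.2·h(Casual) + 0.3·h(Dormant) + 0.2·1 + 0.2·h(Active) + 0.1·0
Solving: h(Casual) = 0.3529, h(Dormant) = 0.3529, h(Active) = 0.4706.
Starting from Casual, the probability is 0.3529.

0.3529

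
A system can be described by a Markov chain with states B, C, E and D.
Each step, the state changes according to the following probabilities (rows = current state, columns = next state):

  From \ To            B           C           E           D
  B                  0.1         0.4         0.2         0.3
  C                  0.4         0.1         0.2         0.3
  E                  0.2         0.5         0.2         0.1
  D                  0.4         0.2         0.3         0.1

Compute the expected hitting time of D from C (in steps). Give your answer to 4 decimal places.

Let t(s) be the expected number of steps to first reach D from state s, with t(D) = 0. Conditioning on the first step:
t(B) = 1 + 0.1·t(B) + 0.4·t(C) + 0.2·t(E)
t(C) = 1 + 0.4·t(B) + 0.1·t(C) + 0.2·t(E)
t(E) = 1 + 0.2·t(B) + 0.5·t(C) + 0.2·t(E)
Solving: t(B) = 3.8462, t(C) = 3.8462, t(E) = 4.6154.
Expected steps from C to D: 3.8462.

3.8462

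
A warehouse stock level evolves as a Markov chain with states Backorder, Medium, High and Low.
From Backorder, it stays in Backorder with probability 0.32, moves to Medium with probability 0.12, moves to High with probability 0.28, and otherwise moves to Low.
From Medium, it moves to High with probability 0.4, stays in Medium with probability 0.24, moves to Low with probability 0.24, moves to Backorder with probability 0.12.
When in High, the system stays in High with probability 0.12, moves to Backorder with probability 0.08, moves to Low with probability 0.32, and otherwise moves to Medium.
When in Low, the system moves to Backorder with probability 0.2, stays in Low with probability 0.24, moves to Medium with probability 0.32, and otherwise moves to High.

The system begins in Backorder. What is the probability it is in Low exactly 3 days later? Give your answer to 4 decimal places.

0.2669

Propagate the distribution vector 3 days from Backorder.
After 0 days: (1.0000, 0.0000, 0.0000, 0.0000)
After 1 day: (0.3200, 0.1200, 0.2800, 0.2800)
After 2 days: (0.1952, 0.2912, 0.2384, 0.2752)
After 3 days: (0.1715, 0.2958, 0.2658, 0.2669)
P(in Low after 3 days) = 0.2669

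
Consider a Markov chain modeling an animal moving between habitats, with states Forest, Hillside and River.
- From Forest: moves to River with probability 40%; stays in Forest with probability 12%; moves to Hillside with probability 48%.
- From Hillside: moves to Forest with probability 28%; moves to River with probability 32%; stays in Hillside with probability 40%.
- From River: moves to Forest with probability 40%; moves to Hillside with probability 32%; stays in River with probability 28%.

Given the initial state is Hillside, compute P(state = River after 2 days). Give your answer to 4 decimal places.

0.3296

Sum over the intermediate state after 1 day:
P = P(Hillside→Forest)·P(Forest→River) + P(Hillside→Hillside)·P(Hillside→River) + P(Hillside→River)·P(River→River)
  = 0.28×0.4 + 0.4×0.32 + 0.32×0.28
  = 0.1120 + 0.1280 + 0.0896 = 0.3296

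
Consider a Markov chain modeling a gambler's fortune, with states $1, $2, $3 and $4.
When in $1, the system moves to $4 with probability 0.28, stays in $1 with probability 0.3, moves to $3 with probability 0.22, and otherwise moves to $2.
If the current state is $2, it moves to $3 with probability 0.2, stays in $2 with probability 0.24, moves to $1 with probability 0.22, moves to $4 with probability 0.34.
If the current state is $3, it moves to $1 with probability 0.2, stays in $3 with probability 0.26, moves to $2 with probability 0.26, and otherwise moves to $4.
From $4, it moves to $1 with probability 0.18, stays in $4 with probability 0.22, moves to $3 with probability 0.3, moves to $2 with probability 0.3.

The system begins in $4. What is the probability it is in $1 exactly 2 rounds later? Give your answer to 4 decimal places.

Propagate the distribution vector 2 rounds from $4.
After 0 rounds: (0.0000, 0.0000, 0.0000, 1.0000)
After 1 round: (0.1800, 0.3000, 0.3000, 0.2200)
After 2 rounds: (0.2196, 0.2520, 0.2436, 0.2848)
P(in $1 after 2 rounds) = 0.2196

0.2196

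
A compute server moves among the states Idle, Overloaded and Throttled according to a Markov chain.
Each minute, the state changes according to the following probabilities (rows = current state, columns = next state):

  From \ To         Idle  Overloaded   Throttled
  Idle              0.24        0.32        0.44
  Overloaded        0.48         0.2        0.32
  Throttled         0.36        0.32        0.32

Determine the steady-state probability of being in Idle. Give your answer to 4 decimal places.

0.3520

Let the stationary distribution be π with π = πP and π_1 + π_2 + π_3 = 1.
π_1 = 0.24·π_1 + 0.48·π_2 + 0.36·π_3
π_2 = 0.32·π_1 + 0.2·π_2 + 0.32·π_3
Solving with the normalization constraint gives π = (0.3520, 0.2857, 0.3622).
So the stationary probability of Idle is 0.3520.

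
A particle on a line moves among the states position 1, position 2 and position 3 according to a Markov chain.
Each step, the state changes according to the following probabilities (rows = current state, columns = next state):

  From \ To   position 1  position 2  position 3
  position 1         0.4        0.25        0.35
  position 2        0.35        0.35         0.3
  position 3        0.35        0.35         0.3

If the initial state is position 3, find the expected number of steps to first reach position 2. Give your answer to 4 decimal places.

3.1933

Let t(s) be the expected number of steps to first reach position 2 from state s, with t(position 2) = 0. Conditioning on the first step:
t(position 1) = 1 + 0.4·t(position 1) + 0.35·t(position 3)
t(position 3) = 1 + 0.35·t(position 1) + 0.3·t(position 3)
Solving: t(position 1) = 3.5294, t(position 3) = 3.1933.
Expected steps from position 3 to position 2: 3.1933.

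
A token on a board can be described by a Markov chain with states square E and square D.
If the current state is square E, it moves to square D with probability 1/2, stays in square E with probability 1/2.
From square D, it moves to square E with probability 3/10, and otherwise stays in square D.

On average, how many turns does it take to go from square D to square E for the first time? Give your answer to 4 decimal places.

Let t(s) be the expected number of turns to first reach square E from state s, with t(square E) = 0. Conditioning on the first turn:
t(square D) = 1 + 0.7·t(square D)
Solving: t(square D) = 3.3333.
Expected turns from square D to square E: 3.3333.

3.3333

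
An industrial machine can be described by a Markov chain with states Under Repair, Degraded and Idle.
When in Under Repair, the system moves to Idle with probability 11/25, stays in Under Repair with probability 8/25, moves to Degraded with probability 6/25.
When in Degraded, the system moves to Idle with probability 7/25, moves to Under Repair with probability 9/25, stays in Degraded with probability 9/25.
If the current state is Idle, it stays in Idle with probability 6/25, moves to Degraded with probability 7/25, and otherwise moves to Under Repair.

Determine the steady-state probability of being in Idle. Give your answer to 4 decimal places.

Let the stationary distribution be π with π = πP and π_1 + π_2 + π_3 = 1.
π_1 = 0.32·π_1 + 0.36·π_2 + 0.48·π_3
π_2 = 0.24·π_1 + 0.36·π_2 + 0.28·π_3
Solving with the normalization constraint gives π = (0.3840, 0.2877, 0.3283).
So the stationary probability of Idle is 0.3283.

0.3283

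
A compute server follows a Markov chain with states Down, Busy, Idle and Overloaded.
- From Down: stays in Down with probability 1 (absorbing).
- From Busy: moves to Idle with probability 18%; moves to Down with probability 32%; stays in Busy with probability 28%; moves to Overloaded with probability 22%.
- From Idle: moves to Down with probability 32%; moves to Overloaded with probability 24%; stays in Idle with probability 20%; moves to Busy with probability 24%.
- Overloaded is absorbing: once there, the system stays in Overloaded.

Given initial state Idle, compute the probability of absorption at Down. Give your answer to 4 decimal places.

Let h(s) be the probability of absorption at Down starting from transient state s. Then h(Down) = 1 and h(Overloaded) = 0. By first-step analysis:
h(Busy) = 0.32·1 + 0.28·h(Busy) + 0.18·h(Idle) + 0.22·0
h(Idle) = 0.32·1 + 0.24·h(Busy) + 0.2·h(Idle) + 0.24·0
Solving: h(Busy) = 0.5886, h(Idle) = 0.5766.
Starting from Idle, the probability is 0.5766.

0.5766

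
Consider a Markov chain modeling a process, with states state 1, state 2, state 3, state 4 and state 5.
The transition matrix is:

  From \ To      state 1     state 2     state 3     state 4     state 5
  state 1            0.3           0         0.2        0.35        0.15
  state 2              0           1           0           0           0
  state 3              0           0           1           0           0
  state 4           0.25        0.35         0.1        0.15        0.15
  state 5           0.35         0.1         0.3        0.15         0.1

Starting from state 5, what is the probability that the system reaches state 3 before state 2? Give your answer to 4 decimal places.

0.6499

Let h(s) be the probability of absorption at state 3 starting from transient state s. Then h(state 3) = 1 and h(state 2) = 0. By first-step analysis:
h(state 1) = 0.3·h(state 1) + 0.2·1 + 0.35·h(state 4) + 0.15·h(state 5)
h(state 4) = 0.25·h(state 1) + 0.35·0 + 0.1·1 + 0.15·h(state 4) + 0.15·h(state 5)
h(state 5) = 0.35·h(state 1) + 0.1·0 + 0.3·1 + 0.15·h(state 4) + 0.1·h(state 5)
Solving: h(state 1) = 0.6344, h(state 4) = 0.4189, h(state 5) = 0.6499.
Starting from state 5, the probability is 0.6499.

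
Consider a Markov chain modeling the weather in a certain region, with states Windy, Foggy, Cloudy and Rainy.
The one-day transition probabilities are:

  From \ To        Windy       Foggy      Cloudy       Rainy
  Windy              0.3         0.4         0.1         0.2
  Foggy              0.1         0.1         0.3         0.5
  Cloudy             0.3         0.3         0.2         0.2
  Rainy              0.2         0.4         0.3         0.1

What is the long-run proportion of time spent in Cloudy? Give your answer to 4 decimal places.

Let the stationary distribution be π with π = πP and π_1 + π_2 + π_3 + π_4 = 1.
π_1 = 0.3·π_1 + 0.1·π_2 + 0.3·π_3 + 0.2·π_4
π_2 = 0.4·π_1 + 0.1·π_2 + 0.3·π_3 + 0.4·π_4
π_3 = 0.1·π_1 + 0.3·π_2 + 0.2·π_3 + 0.3·π_4
Solving with the normalization constraint gives π = (0.2160, 0.2897, 0.2335, 0.2608).
So the stationary probability of Cloudy is 0.2335.

0.2335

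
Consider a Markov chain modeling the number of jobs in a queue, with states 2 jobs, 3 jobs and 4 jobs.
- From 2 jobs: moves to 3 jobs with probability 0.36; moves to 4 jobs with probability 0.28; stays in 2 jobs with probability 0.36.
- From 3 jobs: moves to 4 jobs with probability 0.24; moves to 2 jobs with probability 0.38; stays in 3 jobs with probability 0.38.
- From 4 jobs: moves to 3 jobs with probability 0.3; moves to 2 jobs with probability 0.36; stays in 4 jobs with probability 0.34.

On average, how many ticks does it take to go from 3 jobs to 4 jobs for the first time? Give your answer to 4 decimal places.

Let t(s) be the expected number of ticks to first reach 4 jobs from state s, with t(4 jobs) = 0. Conditioning on the first tick:
t(2 jobs) = 1 + 0.36·t(2 jobs) + 0.36·t(3 jobs)
t(3 jobs) = 1 + 0.38·t(2 jobs) + 0.38·t(3 jobs)
Solving: t(2 jobs) = 3.7692, t(3 jobs) = 3.9231.
Expected ticks from 3 jobs to 4 jobs: 3.9231.

3.9231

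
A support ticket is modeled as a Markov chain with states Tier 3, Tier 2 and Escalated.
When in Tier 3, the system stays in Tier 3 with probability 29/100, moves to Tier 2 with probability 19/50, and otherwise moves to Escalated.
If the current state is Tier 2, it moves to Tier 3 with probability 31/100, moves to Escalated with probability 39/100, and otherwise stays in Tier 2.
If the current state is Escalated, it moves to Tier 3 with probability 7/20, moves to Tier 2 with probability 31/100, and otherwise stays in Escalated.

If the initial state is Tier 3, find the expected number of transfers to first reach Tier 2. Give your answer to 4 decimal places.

Let t(s) be the expected number of transfers to first reach Tier 2 from state s, with t(Tier 2) = 0. Conditioning on the first transfer:
t(Tier 3) = 1 + 0.29·t(Tier 3) + 0.33·t(Escalated)
t(Escalated) = 1 + 0.35·t(Tier 3) + 0.34·t(Escalated)
Solving: t(Tier 3) = 2.8037, t(Escalated) = 3.0020.
Expected transfers from Tier 3 to Tier 2: 2.8037.

2.8037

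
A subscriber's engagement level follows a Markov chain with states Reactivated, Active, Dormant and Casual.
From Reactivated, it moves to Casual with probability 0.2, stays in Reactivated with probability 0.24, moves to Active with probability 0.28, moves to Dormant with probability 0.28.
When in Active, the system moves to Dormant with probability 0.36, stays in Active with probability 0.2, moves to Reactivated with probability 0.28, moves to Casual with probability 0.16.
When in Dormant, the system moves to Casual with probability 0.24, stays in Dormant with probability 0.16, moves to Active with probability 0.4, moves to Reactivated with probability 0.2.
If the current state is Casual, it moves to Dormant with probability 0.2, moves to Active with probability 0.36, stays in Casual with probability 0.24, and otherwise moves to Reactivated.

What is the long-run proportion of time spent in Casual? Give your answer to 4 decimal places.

0.2064

Let the stationary distribution be π with π = πP and π_1 + π_2 + π_3 + π_4 = 1.
π_1 = 0.24·π_1 + 0.28·π_2 + 0.2·π_3 + 0.2·π_4
π_2 = 0.28·π_1 + 0.2·π_2 + 0.4·π_3 + 0.36·π_4
π_3 = 0.28·π_1 + 0.36·π_2 + 0.16·π_3 + 0.2·π_4
Solving with the normalization constraint gives π = (0.2336, 0.3031, 0.2569, 0.2064).
So the stationary probability of Casual is 0.2064.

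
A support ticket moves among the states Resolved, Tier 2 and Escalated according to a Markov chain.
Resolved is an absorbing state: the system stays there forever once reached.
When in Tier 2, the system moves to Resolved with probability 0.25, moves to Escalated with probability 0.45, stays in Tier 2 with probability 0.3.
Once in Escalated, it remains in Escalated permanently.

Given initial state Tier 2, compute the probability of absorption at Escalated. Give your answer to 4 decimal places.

Let h(s) be the probability of absorption at Escalated starting from transient state s. Then h(Escalated) = 1 and h(Resolved) = 0. By first-step analysis:
h(Tier 2) = 0.25·0 + 0.3·h(Tier 2) + 0.45·1
Solving: h(Tier 2) = 0.6429.
Starting from Tier 2, the probability is 0.6429.

0.6429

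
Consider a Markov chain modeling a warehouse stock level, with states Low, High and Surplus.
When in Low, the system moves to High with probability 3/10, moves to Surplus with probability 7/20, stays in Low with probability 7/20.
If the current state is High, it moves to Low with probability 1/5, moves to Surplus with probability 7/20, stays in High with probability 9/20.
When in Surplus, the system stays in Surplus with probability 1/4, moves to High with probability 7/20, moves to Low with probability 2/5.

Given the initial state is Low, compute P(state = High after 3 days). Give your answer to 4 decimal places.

Propagate the distribution vector 3 days from Low.
After 0 days: (1.0000, 0.0000, 0.0000)
After 1 day: (0.3500, 0.3000, 0.3500)
After 2 days: (0.3225, 0.3625, 0.3150)
After 3 days: (0.3114, 0.3701, 0.3185)
P(in High after 3 days) = 0.3701

0.3701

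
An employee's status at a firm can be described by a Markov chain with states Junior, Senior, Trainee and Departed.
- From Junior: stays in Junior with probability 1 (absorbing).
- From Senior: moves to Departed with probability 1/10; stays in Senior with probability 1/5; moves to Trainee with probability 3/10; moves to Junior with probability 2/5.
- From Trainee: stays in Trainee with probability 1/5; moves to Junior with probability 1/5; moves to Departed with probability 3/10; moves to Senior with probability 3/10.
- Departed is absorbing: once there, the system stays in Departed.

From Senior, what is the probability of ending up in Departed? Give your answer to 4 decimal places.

Let h(s) be the probability of absorption at Departed starting from transient state s. Then h(Departed) = 1 and h(Junior) = 0. By first-step analysis:
h(Senior) = 0.4·0 + 0.2·h(Senior) + 0.3·h(Trainee) + 0.1·1
h(Trainee) = 0.2·0 + 0.3·h(Senior) + 0.2·h(Trainee) + 0.3·1
Solving: h(Senior) = 0.3091, h(Trainee) = 0.4909.
Starting from Senior, the probability is 0.3091.

0.3091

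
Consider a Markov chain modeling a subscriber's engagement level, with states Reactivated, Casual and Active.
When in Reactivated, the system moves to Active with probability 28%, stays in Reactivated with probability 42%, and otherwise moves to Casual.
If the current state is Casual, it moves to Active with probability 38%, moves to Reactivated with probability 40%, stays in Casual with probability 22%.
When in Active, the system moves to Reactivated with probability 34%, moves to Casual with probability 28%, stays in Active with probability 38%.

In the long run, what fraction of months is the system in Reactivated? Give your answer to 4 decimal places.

0.3873

Let the stationary distribution be π with π = πP and π_1 + π_2 + π_3 = 1.
π_1 = 0.42·π_1 + 0.4·π_2 + 0.34·π_3
π_2 = 0.3·π_1 + 0.22·π_2 + 0.28·π_3
Solving with the normalization constraint gives π = (0.3873, 0.2715, 0.3413).
So the stationary probability of Reactivated is 0.3873.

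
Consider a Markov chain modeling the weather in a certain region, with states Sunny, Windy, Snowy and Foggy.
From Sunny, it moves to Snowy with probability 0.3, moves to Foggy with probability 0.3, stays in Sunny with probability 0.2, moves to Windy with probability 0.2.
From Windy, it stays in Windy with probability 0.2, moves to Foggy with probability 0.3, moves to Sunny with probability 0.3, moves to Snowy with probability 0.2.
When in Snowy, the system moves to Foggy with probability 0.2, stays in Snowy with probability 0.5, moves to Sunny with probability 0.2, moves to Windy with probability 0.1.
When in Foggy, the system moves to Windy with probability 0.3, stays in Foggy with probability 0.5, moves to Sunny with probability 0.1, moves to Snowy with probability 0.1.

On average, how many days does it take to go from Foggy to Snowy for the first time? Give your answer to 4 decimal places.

Let t(s) be the expected number of days to first reach Snowy from state s, with t(Snowy) = 0. Conditioning on the first day:
t(Sunny) = 1 + 0.2·t(Sunny) + 0.2·t(Windy) + 0.3·t(Foggy)
t(Windy) = 1 + 0.3·t(Sunny) + 0.2·t(Windy) + 0.3·t(Foggy)
t(Foggy) = 1 + 0.1·t(Sunny) + 0.3·t(Windy) + 0.5·t(Foggy)
Solving: t(Sunny) = 4.9689, t(Windy) = 5.4658, t(Foggy) = 6.2733.
Expected days from Foggy to Snowy: 6.2733.

6.2733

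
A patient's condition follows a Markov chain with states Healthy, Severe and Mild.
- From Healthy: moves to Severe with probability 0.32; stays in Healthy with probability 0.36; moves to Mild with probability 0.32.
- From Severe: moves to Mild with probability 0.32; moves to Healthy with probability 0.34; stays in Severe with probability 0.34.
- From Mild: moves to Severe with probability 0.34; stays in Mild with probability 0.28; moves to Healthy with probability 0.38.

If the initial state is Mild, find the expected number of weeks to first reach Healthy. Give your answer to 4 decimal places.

2.7293

Let t(s) be the expected number of weeks to first reach Healthy from state s, with t(Healthy) = 0. Conditioning on the first week:
t(Severe) = 1 + 0.34·t(Severe) + 0.32·t(Mild)
t(Mild) = 1 + 0.34·t(Severe) + 0.28·t(Mild)
Solving: t(Severe) = 2.8384, t(Mild) = 2.7293.
Expected weeks from Mild to Healthy: 2.7293.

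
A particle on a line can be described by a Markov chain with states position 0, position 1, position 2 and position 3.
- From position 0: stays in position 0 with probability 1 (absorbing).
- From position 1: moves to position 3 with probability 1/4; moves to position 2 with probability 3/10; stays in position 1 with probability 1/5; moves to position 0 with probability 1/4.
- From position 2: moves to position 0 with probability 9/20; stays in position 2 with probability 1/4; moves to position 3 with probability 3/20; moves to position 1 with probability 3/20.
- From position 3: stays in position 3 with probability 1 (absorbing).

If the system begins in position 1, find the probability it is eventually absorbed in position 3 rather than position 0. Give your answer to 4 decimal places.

0.4189

Let h(s) be the probability of absorption at position 3 starting from transient state s. Then h(position 3) = 1 and h(position 0) = 0. By first-step analysis:
h(position 1) = 0.25·0 + 0.2·h(position 1) + 0.3·h(position 2) + 0.25·1
h(position 2) = 0.45·0 + 0.15·h(position 1) + 0.25·h(position 2) + 0.15·1
Solving: h(position 1) = 0.4189, h(position 2) = 0.2838.
Starting from position 1, the probability is 0.4189.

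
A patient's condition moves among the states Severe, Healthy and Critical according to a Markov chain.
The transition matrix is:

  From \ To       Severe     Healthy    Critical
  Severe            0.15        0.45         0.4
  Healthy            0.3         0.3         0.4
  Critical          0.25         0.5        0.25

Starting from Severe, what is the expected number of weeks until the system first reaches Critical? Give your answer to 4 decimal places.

Let t(s) be the expected number of weeks to first reach Critical from state s, with t(Critical) = 0. Conditioning on the first week:
t(Severe) = 1 + 0.15·t(Severe) + 0.45·t(Healthy)
t(Healthy) = 1 + 0.3·t(Severe) + 0.3·t(Healthy)
Solving: t(Severe) = 2.5000, t(Healthy) = 2.5000.
Expected weeks from Severe to Critical: 2.5000.

2.5000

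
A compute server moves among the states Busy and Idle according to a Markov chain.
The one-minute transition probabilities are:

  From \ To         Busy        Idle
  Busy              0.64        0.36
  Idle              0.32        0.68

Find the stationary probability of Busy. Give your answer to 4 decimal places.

Let the stationary distribution be π with π = πP and π_1 + π_2 = 1.
π_1 = 0.64·π_1 + 0.32·π_2
Solving with the normalization constraint gives π = (0.4706, 0.5294).
So the stationary probability of Busy is 0.4706.

0.4706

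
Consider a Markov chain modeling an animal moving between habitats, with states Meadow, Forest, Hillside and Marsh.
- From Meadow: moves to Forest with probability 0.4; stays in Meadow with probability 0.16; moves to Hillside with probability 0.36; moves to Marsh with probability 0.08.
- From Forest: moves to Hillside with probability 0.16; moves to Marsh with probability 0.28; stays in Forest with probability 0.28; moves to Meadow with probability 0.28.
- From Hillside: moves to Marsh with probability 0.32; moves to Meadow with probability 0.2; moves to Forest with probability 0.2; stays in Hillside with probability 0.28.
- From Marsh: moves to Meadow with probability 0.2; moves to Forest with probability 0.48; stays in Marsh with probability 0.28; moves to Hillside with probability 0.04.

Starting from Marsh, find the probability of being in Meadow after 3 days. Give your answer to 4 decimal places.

Propagate the distribution vector 3 days from Marsh.
After 0 days: (0.0000, 0.0000, 0.0000, 1.0000)
After 1 day: (0.2000, 0.4800, 0.0400, 0.2800)
After 2 days: (0.2304, 0.3568, 0.1712, 0.2416)
After 3 days: (0.2193, 0.3423, 0.1976, 0.2408)
P(in Meadow after 3 days) = 0.2193

0.2193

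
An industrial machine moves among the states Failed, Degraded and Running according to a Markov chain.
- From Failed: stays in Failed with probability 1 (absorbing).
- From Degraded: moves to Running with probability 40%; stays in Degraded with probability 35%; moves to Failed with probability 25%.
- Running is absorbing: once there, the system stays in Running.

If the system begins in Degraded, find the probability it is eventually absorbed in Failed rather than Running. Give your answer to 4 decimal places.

Let h(s) be the probability of absorption at Failed starting from transient state s. Then h(Failed) = 1 and h(Running) = 0. By first-step analysis:
h(Degraded) = 0.25·1 + 0.35·h(Degraded) + 0.4·0
Solving: h(Degraded) = 0.3846.
Starting from Degraded, the probability is 0.3846.

0.3846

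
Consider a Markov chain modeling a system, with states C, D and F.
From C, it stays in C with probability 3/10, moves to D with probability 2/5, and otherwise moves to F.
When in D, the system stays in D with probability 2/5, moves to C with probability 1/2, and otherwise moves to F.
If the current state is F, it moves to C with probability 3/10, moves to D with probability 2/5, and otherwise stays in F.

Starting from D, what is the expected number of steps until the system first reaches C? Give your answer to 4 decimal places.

2.1053

Let t(s) be the expected number of steps to first reach C from state s, with t(C) = 0. Conditioning on the first step:
t(D) = 1 + 0.4·t(D) + 0.1·t(F)
t(F) = 1 + 0.4·t(D) + 0.3·t(F)
Solving: t(D) = 2.1053, t(F) = 2.6316.
Expected steps from D to C: 2.1053.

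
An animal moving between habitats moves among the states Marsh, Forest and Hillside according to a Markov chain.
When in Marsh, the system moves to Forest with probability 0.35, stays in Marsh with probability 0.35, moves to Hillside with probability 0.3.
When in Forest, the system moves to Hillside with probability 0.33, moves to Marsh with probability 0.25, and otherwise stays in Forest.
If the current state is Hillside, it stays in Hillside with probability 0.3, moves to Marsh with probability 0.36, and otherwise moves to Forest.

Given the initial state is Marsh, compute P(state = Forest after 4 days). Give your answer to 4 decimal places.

Propagate the distribution vector 4 days from Marsh.
After 0 days: (1.0000, 0.0000, 0.0000)
After 1 day: (0.3500, 0.3500, 0.3000)
After 2 days: (0.3180, 0.3715, 0.3105)
After 3 days: (0.3160, 0.3729, 0.3111)
After 4 days: (0.3158, 0.3730, 0.3112)
P(in Forest after 4 days) = 0.3730

0.3730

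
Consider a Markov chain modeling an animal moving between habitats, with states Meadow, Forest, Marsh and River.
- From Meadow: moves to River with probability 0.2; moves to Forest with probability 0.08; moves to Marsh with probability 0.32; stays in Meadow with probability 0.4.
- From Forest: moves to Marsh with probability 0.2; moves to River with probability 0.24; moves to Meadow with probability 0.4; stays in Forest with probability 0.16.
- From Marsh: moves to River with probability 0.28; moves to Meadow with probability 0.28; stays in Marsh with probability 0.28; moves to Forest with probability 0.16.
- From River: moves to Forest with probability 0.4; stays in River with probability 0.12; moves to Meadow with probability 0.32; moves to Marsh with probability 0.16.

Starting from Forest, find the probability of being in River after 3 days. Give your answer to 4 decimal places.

0.2115

Propagate the distribution vector 3 days from Forest.
After 0 days: (0.0000, 1.0000, 0.0000, 0.0000)
After 1 day: (0.4000, 0.1600, 0.2000, 0.2400)
After 2 days: (0.3568, 0.1856, 0.2544, 0.2032)
After 3 days: (0.3532, 0.1802, 0.2550, 0.2115)
P(in River after 3 days) = 0.2115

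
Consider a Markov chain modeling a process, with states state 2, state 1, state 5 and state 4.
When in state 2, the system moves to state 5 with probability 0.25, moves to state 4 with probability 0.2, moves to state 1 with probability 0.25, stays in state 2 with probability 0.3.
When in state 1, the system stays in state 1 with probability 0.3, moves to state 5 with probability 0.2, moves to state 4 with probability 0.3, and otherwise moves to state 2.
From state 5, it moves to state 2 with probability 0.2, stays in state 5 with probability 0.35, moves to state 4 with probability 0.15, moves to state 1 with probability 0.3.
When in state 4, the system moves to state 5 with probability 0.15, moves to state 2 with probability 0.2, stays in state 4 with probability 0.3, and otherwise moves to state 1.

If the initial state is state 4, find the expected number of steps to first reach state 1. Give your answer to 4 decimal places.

3.1544

Let t(s) be the expected number of steps to first reach state 1 from state s, with t(state 1) = 0. Conditioning on the first step:
t(state 2) = 1 + 0.3·t(state 2) + 0.25·t(state 5) + 0.2·t(state 4)
t(state 5) = 1 + 0.2·t(state 2) + 0.35·t(state 5) + 0.15·t(state 4)
t(state 4) = 1 + 0.2·t(state 2) + 0.15·t(state 5) + 0.3·t(state 4)
Solving: t(state 2) = 3.5268, t(state 5) = 3.3516, t(state 4) = 3.1544.
Expected steps from state 4 to state 1: 3.1544.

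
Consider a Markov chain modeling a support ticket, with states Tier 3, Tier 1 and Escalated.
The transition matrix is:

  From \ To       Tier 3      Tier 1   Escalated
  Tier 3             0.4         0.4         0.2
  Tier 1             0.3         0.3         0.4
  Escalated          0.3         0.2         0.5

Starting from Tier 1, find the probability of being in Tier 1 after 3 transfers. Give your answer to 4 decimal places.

Propagate the distribution vector 3 transfers from Tier 1.
After 0 transfers: (0.0000, 1.0000, 0.0000)
After 1 transfer: (0.3000, 0.3000, 0.4000)
After 2 transfers: (0.3300, 0.2900, 0.3800)
After 3 transfers: (0.3330, 0.2950, 0.3720)
P(in Tier 1 after 3 transfers) = 0.2950

0.2950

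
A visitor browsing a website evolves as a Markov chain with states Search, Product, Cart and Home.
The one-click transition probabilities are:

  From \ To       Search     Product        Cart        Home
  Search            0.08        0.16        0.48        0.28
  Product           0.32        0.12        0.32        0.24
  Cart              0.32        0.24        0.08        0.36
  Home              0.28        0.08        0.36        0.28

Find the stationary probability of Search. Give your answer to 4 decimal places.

0.2485

Let the stationary distribution be π with π = πP and π_1 + π_2 + π_3 + π_4 = 1.
π_1 = 0.08·π_1 + 0.32·π_2 + 0.32·π_3 + 0.28·π_4
π_2 = 0.16·π_1 + 0.12·π_2 + 0.24·π_3 + 0.08·π_4
π_3 = 0.48·π_1 + 0.32·π_2 + 0.08·π_3 + 0.36·π_4
Solving with the normalization constraint gives π = (0.2485, 0.1540, 0.2997, 0.2978).
So the stationary probability of Search is 0.2485.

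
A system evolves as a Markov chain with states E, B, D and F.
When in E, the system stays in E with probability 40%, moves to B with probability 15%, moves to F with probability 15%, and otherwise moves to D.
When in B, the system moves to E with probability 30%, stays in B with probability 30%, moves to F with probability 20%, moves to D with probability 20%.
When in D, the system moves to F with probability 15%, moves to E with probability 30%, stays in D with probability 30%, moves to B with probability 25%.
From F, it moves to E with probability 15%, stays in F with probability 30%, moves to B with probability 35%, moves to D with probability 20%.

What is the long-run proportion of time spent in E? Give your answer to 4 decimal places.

0.3015

Let the stationary distribution be π with π = πP and π_1 + π_2 + π_3 + π_4 = 1.
π_1 = 0.4·π_1 + 0.3·π_2 + 0.3·π_3 + 0.15·π_4
π_2 = 0.15·π_1 + 0.3·π_2 + 0.25·π_3 + 0.35·π_4
π_3 = 0.3·π_1 + 0.2·π_2 + 0.3·π_3 + 0.2·π_4
Solving with the normalization constraint gives π = (0.3015, 0.2516, 0.2557, 0.1913).
So the stationary probability of E is 0.3015.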